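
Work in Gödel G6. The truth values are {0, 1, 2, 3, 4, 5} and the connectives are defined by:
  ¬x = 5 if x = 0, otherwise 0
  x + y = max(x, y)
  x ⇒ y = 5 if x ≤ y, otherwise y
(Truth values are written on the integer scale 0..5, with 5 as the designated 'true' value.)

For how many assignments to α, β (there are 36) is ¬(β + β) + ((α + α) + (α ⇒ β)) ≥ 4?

value 5: 30 assignments (counts)
value 4: 3 assignments (counts)
value 3: 2 assignments
value 2: 1 assignment
So 33 of the 36 assignments meet the threshold.

33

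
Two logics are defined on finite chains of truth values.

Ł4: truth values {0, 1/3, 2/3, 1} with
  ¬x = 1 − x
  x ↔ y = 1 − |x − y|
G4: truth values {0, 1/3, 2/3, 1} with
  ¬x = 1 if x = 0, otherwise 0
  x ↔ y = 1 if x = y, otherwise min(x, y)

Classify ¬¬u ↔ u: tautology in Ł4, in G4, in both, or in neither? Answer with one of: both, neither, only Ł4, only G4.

only Ł4

In Ł4: every assignment gives 1 — tautology.
In G4: at u = 1/3 the value is 1/3 — not a tautology.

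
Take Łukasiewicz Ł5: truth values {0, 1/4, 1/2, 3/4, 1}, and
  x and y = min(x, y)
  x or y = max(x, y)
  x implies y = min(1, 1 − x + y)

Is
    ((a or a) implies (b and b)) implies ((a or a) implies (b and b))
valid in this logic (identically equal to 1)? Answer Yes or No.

Yes

At a = 1/4, b = 1, for instance:
a or a = 1/4 or 1/4 = 1/4
b and b = 1 and 1 = 1
(a or a) implies (b and b) = 1/4 implies 1 = 1
((a or a) implies (b and b)) implies ((a or a) implies (b and b)) = 1 implies 1 = 1
and checking the remaining 24 assignments likewise gives ≥ 1 in every case.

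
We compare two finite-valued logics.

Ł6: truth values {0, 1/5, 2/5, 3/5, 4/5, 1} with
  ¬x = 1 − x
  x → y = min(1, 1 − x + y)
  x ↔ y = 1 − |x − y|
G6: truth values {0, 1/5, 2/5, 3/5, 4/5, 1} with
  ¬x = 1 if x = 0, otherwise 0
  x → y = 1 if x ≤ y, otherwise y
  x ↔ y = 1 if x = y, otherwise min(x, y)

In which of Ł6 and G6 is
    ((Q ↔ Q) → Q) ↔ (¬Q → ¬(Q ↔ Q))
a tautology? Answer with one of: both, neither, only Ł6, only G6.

only Ł6

In Ł6: every assignment gives 1 — tautology.
In G6: at Q = 1/5 the value is 1/5 — not a tautology.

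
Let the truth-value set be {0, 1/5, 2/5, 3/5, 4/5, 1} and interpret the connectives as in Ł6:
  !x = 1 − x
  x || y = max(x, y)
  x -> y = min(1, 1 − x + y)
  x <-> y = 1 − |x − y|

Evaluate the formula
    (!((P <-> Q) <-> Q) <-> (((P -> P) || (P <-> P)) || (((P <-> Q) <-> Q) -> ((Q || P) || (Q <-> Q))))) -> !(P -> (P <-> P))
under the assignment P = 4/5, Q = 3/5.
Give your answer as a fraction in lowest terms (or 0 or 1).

P <-> Q = 4/5 <-> 3/5 = 4/5
(P <-> Q) <-> Q = 4/5 <-> 3/5 = 4/5
!((P <-> Q) <-> Q) = !4/5 = 1/5
P -> P = 4/5 -> 4/5 = 1
P <-> P = 4/5 <-> 4/5 = 1
(P -> P) || (P <-> P) = 1 || 1 = 1
P <-> Q = 4/5 <-> 3/5 = 4/5
(P <-> Q) <-> Q = 4/5 <-> 3/5 = 4/5
Q || P = 3/5 || 4/5 = 4/5
Q <-> Q = 3/5 <-> 3/5 = 1
(Q || P) || (Q <-> Q) = 4/5 || 1 = 1
((P <-> Q) <-> Q) -> ((Q || P) || (Q <-> Q)) = 4/5 -> 1 = 1
((P -> P) || (P <-> P)) || (((P <-> Q) <-> Q) -> ((Q || P) || (Q <-> Q))) = 1 || 1 = 1
!((P <-> Q) <-> Q) <-> (((P -> P) || (P <-> P)) || (((P <-> Q) <-> Q) -> ((Q || P) || (Q <-> Q)))) = 1/5 <-> 1 = 1/5
P <-> P = 4/5 <-> 4/5 = 1
P -> (P <-> P) = 4/5 -> 1 = 1
!(P -> (P <-> P)) = !1 = 0
(!((P <-> Q) <-> Q) <-> (((P -> P) || (P <-> P)) || (((P <-> Q) <-> Q) -> ((Q || P) || (Q <-> Q))))) -> !(P -> (P <-> P)) = 1/5 -> 0 = 4/5

4/5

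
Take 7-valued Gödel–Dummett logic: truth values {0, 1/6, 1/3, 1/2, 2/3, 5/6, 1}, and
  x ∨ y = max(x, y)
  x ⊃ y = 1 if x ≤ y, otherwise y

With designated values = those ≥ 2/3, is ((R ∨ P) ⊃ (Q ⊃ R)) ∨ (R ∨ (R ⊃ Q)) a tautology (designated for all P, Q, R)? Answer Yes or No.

Yes

At P = 5/6, Q = 0, R = 2/3, for instance:
R ∨ P = 2/3 ∨ 5/6 = 5/6
Q ⊃ R = 0 ⊃ 2/3 = 1
(R ∨ P) ⊃ (Q ⊃ R) = 5/6 ⊃ 1 = 1
R ⊃ Q = 2/3 ⊃ 0 = 0
R ∨ (R ⊃ Q) = 2/3 ∨ 0 = 2/3
((R ∨ P) ⊃ (Q ⊃ R)) ∨ (R ∨ (R ⊃ Q)) = 1 ∨ 2/3 = 1
and checking the remaining 342 assignments likewise gives ≥ 2/3 in every case.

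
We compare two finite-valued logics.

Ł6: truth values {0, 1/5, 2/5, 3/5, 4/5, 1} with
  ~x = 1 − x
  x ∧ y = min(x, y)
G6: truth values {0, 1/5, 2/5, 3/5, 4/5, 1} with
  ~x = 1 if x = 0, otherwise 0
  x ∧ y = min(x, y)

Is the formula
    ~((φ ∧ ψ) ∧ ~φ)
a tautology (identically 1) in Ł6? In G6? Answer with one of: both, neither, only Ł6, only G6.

In Ł6: at φ = 1/5, ψ = 1/5 the value is 4/5 — not a tautology.
In G6: every assignment gives 1 — tautology.

only G6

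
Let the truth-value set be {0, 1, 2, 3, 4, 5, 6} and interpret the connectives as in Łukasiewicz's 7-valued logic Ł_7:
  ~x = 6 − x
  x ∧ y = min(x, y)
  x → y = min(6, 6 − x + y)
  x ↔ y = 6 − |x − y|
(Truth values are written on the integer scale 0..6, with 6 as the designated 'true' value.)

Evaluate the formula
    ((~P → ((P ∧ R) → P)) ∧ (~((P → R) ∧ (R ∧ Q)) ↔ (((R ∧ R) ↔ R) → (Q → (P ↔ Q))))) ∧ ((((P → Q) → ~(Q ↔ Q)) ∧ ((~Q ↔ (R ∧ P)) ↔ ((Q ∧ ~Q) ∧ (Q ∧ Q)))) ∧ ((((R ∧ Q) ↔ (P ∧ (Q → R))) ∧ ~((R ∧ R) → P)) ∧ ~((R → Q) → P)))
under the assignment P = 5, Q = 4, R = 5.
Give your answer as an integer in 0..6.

~P = ~5 = 1
P ∧ R = 5 ∧ 5 = 5
(P ∧ R) → P = 5 → 5 = 6
~P → ((P ∧ R) → P) = 1 → 6 = 6
P → R = 5 → 5 = 6
R ∧ Q = 5 ∧ 4 = 4
(P → R) ∧ (R ∧ Q) = 6 ∧ 4 = 4
~((P → R) ∧ (R ∧ Q)) = ~4 = 2
R ∧ R = 5 ∧ 5 = 5
(R ∧ R) ↔ R = 5 ↔ 5 = 6
P ↔ Q = 5 ↔ 4 = 5
Q → (P ↔ Q) = 4 → 5 = 6
((R ∧ R) ↔ R) → (Q → (P ↔ Q)) = 6 → 6 = 6
~((P → R) ∧ (R ∧ Q)) ↔ (((R ∧ R) ↔ R) → (Q → (P ↔ Q))) = 2 ↔ 6 = 2
(~P → ((P ∧ R) → P)) ∧ (~((P → R) ∧ (R ∧ Q)) ↔ (((R ∧ R) ↔ R) → (Q → (P ↔ Q)))) = 6 ∧ 2 = 2
P → Q = 5 → 4 = 5
Q ↔ Q = 4 ↔ 4 = 6
~(Q ↔ Q) = ~6 = 0
(P → Q) → ~(Q ↔ Q) = 5 → 0 = 1
~Q = ~4 = 2
R ∧ P = 5 ∧ 5 = 5
~Q ↔ (R ∧ P) = 2 ↔ 5 = 3
~Q = ~4 = 2
Q ∧ ~Q = 4 ∧ 2 = 2
Q ∧ Q = 4 ∧ 4 = 4
(Q ∧ ~Q) ∧ (Q ∧ Q) = 2 ∧ 4 = 2
(~Q ↔ (R ∧ P)) ↔ ((Q ∧ ~Q) ∧ (Q ∧ Q)) = 3 ↔ 2 = 5
((P → Q) → ~(Q ↔ Q)) ∧ ((~Q ↔ (R ∧ P)) ↔ ((Q ∧ ~Q) ∧ (Q ∧ Q))) = 1 ∧ 5 = 1
R ∧ Q = 5 ∧ 4 = 4
Q → R = 4 → 5 = 6
P ∧ (Q → R) = 5 ∧ 6 = 5
(R ∧ Q) ↔ (P ∧ (Q → R)) = 4 ↔ 5 = 5
R ∧ R = 5 ∧ 5 = 5
(R ∧ R) → P = 5 → 5 = 6
~((R ∧ R) → P) = ~6 = 0
((R ∧ Q) ↔ (P ∧ (Q → R))) ∧ ~((R ∧ R) → P) = 5 ∧ 0 = 0
R → Q = 5 → 4 = 5
(R → Q) → P = 5 → 5 = 6
~((R → Q) → P) = ~6 = 0
(((R ∧ Q) ↔ (P ∧ (Q → R))) ∧ ~((R ∧ R) → P)) ∧ ~((R → Q) → P) = 0 ∧ 0 = 0
(((P → Q) → ~(Q ↔ Q)) ∧ ((~Q ↔ (R ∧ P)) ↔ ((Q ∧ ~Q) ∧ (Q ∧ Q)))) ∧ ((((R ∧ Q) ↔ (P ∧ (Q → R))) ∧ ~((R ∧ R) → P)) ∧ ~((R → Q) → P)) = 1 ∧ 0 = 0
((~P → ((P ∧ R) → P)) ∧ (~((P → R) ∧ (R ∧ Q)) ↔ (((R ∧ R) ↔ R) → (Q → (P ↔ Q))))) ∧ ((((P → Q) → ~(Q ↔ Q)) ∧ ((~Q ↔ (R ∧ P)) ↔ ((Q ∧ ~Q) ∧ (Q ∧ Q)))) ∧ ((((R ∧ Q) ↔ (P ∧ (Q → R))) ∧ ~((R ∧ R) → P)) ∧ ~((R → Q) → P))) = 2 ∧ 0 = 0

0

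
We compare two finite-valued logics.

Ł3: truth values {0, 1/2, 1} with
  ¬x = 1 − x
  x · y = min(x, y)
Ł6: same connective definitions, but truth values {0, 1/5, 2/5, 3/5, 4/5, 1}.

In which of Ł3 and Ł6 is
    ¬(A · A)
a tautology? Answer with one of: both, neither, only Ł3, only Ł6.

neither

In Ł3: at A = 1/2 the value is 1/2 — not a tautology.
In Ł6: at A = 1/5 the value is 4/5 — not a tautology.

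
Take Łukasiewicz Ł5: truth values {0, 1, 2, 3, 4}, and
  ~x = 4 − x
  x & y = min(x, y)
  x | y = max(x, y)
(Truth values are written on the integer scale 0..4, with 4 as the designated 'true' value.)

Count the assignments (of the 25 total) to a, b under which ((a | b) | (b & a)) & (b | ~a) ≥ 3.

10

value 4: 5 assignments (counts)
value 3: 5 assignments (counts)
value 2: 7 assignments
value 1: 6 assignments
value 0: 2 assignments
So 10 of the 25 assignments meet the threshold.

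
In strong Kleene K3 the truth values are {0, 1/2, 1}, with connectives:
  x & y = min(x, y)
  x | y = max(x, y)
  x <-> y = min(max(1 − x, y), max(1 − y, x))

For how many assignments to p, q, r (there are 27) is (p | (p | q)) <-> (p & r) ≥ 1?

value 1: 6 assignments (counts)
value 1/2: 14 assignments
value 0: 7 assignments
So 6 of the 27 assignments meet the threshold.

6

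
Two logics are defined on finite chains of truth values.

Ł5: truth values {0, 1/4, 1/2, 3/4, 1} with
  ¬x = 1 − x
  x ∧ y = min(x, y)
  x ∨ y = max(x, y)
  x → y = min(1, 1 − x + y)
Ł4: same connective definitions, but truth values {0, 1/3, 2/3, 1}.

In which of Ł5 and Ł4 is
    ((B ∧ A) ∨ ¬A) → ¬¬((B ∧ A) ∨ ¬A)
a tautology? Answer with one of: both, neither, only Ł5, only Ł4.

both

In Ł5: every assignment gives 1 — tautology.
In Ł4: every assignment gives 1 — tautology.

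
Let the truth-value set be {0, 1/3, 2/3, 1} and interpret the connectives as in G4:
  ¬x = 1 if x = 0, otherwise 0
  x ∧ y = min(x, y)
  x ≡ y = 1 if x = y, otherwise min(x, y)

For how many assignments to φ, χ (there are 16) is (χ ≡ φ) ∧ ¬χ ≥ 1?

1

φ = 0, χ = 0 ↦ 1  ≥
φ = 0, χ = 1/3 ↦ 0  <
φ = 0, χ = 2/3 ↦ 0  <
φ = 0, χ = 1 ↦ 0  <
φ = 1/3, χ = 0 ↦ 0  <
φ = 1/3, χ = 1/3 ↦ 0  <
φ = 1/3, χ = 2/3 ↦ 0  <
φ = 1/3, χ = 1 ↦ 0  <
φ = 2/3, χ = 0 ↦ 0  <
φ = 2/3, χ = 1/3 ↦ 0  <
φ = 2/3, χ = 2/3 ↦ 0  <
φ = 2/3, χ = 1 ↦ 0  <
φ = 1, χ = 0 ↦ 0  <
φ = 1, χ = 1/3 ↦ 0  <
φ = 1, χ = 2/3 ↦ 0  <
φ = 1, χ = 1 ↦ 0  <
So 1 of the 16 assignments meets the threshold.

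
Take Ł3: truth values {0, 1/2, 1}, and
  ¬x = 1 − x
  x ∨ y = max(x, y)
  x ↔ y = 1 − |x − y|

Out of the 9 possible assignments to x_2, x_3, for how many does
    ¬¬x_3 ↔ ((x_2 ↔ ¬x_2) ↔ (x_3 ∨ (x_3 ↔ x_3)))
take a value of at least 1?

3

x_2 = 0, x_3 = 0 ↦ 1  ≥
x_2 = 0, x_3 = 1/2 ↦ 1/2  <
x_2 = 0, x_3 = 1 ↦ 0  <
x_2 = 1/2, x_3 = 0 ↦ 0  <
x_2 = 1/2, x_3 = 1/2 ↦ 1/2  <
x_2 = 1/2, x_3 = 1 ↦ 1  ≥
x_2 = 1, x_3 = 0 ↦ 1  ≥
x_2 = 1, x_3 = 1/2 ↦ 1/2  <
x_2 = 1, x_3 = 1 ↦ 0  <
So 3 of the 9 assignments meet the threshold.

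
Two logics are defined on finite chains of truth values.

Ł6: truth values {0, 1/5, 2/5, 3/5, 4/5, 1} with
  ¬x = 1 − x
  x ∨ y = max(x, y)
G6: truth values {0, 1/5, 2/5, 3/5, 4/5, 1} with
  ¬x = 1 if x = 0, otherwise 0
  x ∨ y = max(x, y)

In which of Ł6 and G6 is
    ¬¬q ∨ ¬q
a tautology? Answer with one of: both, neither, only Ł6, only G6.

only G6

In Ł6: at q = 1/5 the value is 4/5 — not a tautology.
In G6: every assignment gives 1 — tautology.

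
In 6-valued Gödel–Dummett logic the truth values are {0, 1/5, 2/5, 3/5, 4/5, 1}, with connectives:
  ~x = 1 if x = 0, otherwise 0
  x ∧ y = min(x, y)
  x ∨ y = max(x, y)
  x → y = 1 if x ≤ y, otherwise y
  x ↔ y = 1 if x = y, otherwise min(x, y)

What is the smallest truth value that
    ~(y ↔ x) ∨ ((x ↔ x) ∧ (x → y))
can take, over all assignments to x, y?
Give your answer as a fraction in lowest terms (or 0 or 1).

Take x = 2/5, y = 1/5:
y ↔ x = 1/5 ↔ 2/5 = 1/5
~(y ↔ x) = ~1/5 = 0
x ↔ x = 2/5 ↔ 2/5 = 1
x → y = 2/5 → 1/5 = 1/5
(x ↔ x) ∧ (x → y) = 1 ∧ 1/5 = 1/5
~(y ↔ x) ∨ ((x ↔ x) ∧ (x → y)) = 0 ∨ 1/5 = 1/5
No assignment yields a value below 1/5, so this is the minimum.

1/5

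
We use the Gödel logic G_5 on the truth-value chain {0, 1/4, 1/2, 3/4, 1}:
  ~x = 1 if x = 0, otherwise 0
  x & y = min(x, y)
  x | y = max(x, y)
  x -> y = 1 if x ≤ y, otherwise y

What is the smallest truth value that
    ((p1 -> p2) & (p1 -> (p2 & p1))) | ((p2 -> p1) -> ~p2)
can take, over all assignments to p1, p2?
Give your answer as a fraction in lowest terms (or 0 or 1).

1/4

Take p1 = 1/2, p2 = 1/4:
p1 -> p2 = 1/2 -> 1/4 = 1/4
p2 & p1 = 1/4 & 1/2 = 1/4
p1 -> (p2 & p1) = 1/2 -> 1/4 = 1/4
(p1 -> p2) & (p1 -> (p2 & p1)) = 1/4 & 1/4 = 1/4
p2 -> p1 = 1/4 -> 1/2 = 1
~p2 = ~1/4 = 0
(p2 -> p1) -> ~p2 = 1 -> 0 = 0
((p1 -> p2) & (p1 -> (p2 & p1))) | ((p2 -> p1) -> ~p2) = 1/4 | 0 = 1/4
No assignment yields a value below 1/4, so this is the minimum.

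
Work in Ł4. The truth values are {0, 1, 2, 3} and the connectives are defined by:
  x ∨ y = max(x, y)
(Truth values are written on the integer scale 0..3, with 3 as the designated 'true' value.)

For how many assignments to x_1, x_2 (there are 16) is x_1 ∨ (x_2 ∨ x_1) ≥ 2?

12

x_1 = 0, x_2 = 0 ↦ 0  <
x_1 = 0, x_2 = 1 ↦ 1  <
x_1 = 0, x_2 = 2 ↦ 2  ≥
x_1 = 0, x_2 = 3 ↦ 3  ≥
x_1 = 1, x_2 = 0 ↦ 1  <
x_1 = 1, x_2 = 1 ↦ 1  <
x_1 = 1, x_2 = 2 ↦ 2  ≥
x_1 = 1, x_2 = 3 ↦ 3  ≥
x_1 = 2, x_2 = 0 ↦ 2  ≥
x_1 = 2, x_2 = 1 ↦ 2  ≥
x_1 = 2, x_2 = 2 ↦ 2  ≥
x_1 = 2, x_2 = 3 ↦ 3  ≥
x_1 = 3, x_2 = 0 ↦ 3  ≥
x_1 = 3, x_2 = 1 ↦ 3  ≥
x_1 = 3, x_2 = 2 ↦ 3  ≥
x_1 = 3, x_2 = 3 ↦ 3  ≥
So 12 of the 16 assignments meet the threshold.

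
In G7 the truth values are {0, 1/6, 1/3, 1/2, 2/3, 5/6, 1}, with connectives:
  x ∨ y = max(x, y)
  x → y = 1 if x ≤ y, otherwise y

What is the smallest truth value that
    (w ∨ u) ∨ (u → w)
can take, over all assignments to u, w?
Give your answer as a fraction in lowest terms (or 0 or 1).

1/6

Take u = 1/6, w = 0:
w ∨ u = 0 ∨ 1/6 = 1/6
u → w = 1/6 → 0 = 0
(w ∨ u) ∨ (u → w) = 1/6 ∨ 0 = 1/6
No assignment yields a value below 1/6, so this is the minimum.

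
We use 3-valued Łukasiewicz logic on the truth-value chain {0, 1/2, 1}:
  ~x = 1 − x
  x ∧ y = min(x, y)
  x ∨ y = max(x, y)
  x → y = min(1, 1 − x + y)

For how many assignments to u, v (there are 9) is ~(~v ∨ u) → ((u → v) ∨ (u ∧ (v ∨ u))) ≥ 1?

u = 0, v = 0 ↦ 1  ≥
u = 0, v = 1/2 ↦ 1  ≥
u = 0, v = 1 ↦ 1  ≥
u = 1/2, v = 0 ↦ 1  ≥
u = 1/2, v = 1/2 ↦ 1  ≥
u = 1/2, v = 1 ↦ 1  ≥
u = 1, v = 0 ↦ 1  ≥
u = 1, v = 1/2 ↦ 1  ≥
u = 1, v = 1 ↦ 1  ≥
So 9 of the 9 assignments meet the threshold.

9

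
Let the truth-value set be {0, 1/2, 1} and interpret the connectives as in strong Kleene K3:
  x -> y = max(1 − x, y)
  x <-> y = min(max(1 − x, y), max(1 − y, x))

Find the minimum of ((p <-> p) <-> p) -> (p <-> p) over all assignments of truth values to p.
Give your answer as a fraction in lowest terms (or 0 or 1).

1/2

Take p = 1/2:
p <-> p = 1/2 <-> 1/2 = 1/2
(p <-> p) <-> p = 1/2 <-> 1/2 = 1/2
p <-> p = 1/2 <-> 1/2 = 1/2
((p <-> p) <-> p) -> (p <-> p) = 1/2 -> 1/2 = 1/2
No assignment yields a value below 1/2, so this is the minimum.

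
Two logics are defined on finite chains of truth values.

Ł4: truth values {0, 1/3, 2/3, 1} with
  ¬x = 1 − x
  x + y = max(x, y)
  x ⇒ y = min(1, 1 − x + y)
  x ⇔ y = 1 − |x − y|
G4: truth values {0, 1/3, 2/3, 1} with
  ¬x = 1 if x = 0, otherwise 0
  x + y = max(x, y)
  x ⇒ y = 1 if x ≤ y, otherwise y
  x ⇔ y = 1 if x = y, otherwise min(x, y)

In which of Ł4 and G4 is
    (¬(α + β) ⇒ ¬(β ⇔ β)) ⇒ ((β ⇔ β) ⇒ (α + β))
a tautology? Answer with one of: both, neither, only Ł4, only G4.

only Ł4

In Ł4: every assignment gives 1 — tautology.
In G4: at α = 0, β = 1/3 the value is 1/3 — not a tautology.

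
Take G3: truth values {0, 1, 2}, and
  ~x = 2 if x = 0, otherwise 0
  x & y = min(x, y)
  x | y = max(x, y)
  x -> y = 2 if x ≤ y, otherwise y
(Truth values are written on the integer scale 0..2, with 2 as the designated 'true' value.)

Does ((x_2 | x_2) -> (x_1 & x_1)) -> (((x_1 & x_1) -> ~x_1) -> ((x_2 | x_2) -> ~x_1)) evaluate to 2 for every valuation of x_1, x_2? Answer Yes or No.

x_1 = 0, x_2 = 0 ↦ 2
x_1 = 0, x_2 = 1 ↦ 2
x_1 = 0, x_2 = 2 ↦ 2
x_1 = 1, x_2 = 0 ↦ 2
x_1 = 1, x_2 = 1 ↦ 2
x_1 = 1, x_2 = 2 ↦ 2
x_1 = 2, x_2 = 0 ↦ 2
x_1 = 2, x_2 = 1 ↦ 2
x_1 = 2, x_2 = 2 ↦ 2
Every assignment gives a value ≥ 2.

Yes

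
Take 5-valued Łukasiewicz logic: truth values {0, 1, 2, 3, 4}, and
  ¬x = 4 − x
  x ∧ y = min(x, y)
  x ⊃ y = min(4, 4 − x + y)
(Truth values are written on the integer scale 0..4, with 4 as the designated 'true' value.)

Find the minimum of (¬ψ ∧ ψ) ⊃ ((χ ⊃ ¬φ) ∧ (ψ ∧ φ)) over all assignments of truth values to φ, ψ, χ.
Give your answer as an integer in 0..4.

Take φ = 0, ψ = 2, χ = 0:
¬ψ = ¬2 = 2
¬ψ ∧ ψ = 2 ∧ 2 = 2
¬φ = ¬0 = 4
χ ⊃ ¬φ = 0 ⊃ 4 = 4
ψ ∧ φ = 2 ∧ 0 = 0
(χ ⊃ ¬φ) ∧ (ψ ∧ φ) = 4 ∧ 0 = 0
(¬ψ ∧ ψ) ⊃ ((χ ⊃ ¬φ) ∧ (ψ ∧ φ)) = 2 ⊃ 0 = 2
No assignment yields a value below 2, so this is the minimum.

2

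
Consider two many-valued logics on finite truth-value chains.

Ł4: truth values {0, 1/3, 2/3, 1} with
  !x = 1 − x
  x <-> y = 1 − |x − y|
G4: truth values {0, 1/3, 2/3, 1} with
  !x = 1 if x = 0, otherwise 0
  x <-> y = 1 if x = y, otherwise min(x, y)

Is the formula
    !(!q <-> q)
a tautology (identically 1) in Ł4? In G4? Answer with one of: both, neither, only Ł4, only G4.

In Ł4: at q = 1/3 the value is 1/3 — not a tautology.
In G4: every assignment gives 1 — tautology.

only G4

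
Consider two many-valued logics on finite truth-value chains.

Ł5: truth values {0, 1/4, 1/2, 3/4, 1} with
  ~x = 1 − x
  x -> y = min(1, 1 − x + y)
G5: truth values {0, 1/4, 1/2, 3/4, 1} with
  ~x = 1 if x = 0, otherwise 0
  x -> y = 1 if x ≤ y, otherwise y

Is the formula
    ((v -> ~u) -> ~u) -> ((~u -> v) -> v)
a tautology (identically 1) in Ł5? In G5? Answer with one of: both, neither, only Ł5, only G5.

In Ł5: every assignment gives 1 — tautology.
In G5: at u = 1/4, v = 1/4 the value is 1/4 — not a tautology.

only Ł5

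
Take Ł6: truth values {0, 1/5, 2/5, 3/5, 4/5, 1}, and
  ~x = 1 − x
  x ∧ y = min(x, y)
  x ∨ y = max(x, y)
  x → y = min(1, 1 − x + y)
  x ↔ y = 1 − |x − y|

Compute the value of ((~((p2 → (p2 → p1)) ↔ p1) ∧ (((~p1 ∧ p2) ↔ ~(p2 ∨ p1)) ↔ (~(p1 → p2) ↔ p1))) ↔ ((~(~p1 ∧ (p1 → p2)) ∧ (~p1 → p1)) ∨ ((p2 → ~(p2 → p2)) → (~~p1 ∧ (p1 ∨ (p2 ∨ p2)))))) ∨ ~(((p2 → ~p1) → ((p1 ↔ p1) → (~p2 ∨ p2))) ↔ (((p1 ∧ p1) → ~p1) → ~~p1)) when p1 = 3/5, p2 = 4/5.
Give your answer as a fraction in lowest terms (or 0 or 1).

p2 → p1 = 4/5 → 3/5 = 4/5
p2 → (p2 → p1) = 4/5 → 4/5 = 1
(p2 → (p2 → p1)) ↔ p1 = 1 ↔ 3/5 = 3/5
~((p2 → (p2 → p1)) ↔ p1) = ~3/5 = 2/5
~p1 = ~3/5 = 2/5
~p1 ∧ p2 = 2/5 ∧ 4/5 = 2/5
p2 ∨ p1 = 4/5 ∨ 3/5 = 4/5
~(p2 ∨ p1) = ~4/5 = 1/5
(~p1 ∧ p2) ↔ ~(p2 ∨ p1) = 2/5 ↔ 1/5 = 4/5
p1 → p2 = 3/5 → 4/5 = 1
~(p1 → p2) = ~1 = 0
~(p1 → p2) ↔ p1 = 0 ↔ 3/5 = 2/5
((~p1 ∧ p2) ↔ ~(p2 ∨ p1)) ↔ (~(p1 → p2) ↔ p1) = 4/5 ↔ 2/5 = 3/5
~((p2 → (p2 → p1)) ↔ p1) ∧ (((~p1 ∧ p2) ↔ ~(p2 ∨ p1)) ↔ (~(p1 → p2) ↔ p1)) = 2/5 ∧ 3/5 = 2/5
~p1 = ~3/5 = 2/5
p1 → p2 = 3/5 → 4/5 = 1
~p1 ∧ (p1 → p2) = 2/5 ∧ 1 = 2/5
~(~p1 ∧ (p1 → p2)) = ~2/5 = 3/5
~p1 = ~3/5 = 2/5
~p1 → p1 = 2/5 → 3/5 = 1
~(~p1 ∧ (p1 → p2)) ∧ (~p1 → p1) = 3/5 ∧ 1 = 3/5
p2 → p2 = 4/5 → 4/5 = 1
~(p2 → p2) = ~1 = 0
p2 → ~(p2 → p2) = 4/5 → 0 = 1/5
~p1 = ~3/5 = 2/5
~~p1 = ~2/5 = 3/5
p2 ∨ p2 = 4/5 ∨ 4/5 = 4/5
p1 ∨ (p2 ∨ p2) = 3/5 ∨ 4/5 = 4/5
~~p1 ∧ (p1 ∨ (p2 ∨ p2)) = 3/5 ∧ 4/5 = 3/5
(p2 → ~(p2 → p2)) → (~~p1 ∧ (p1 ∨ (p2 ∨ p2))) = 1/5 → 3/5 = 1
(~(~p1 ∧ (p1 → p2)) ∧ (~p1 → p1)) ∨ ((p2 → ~(p2 → p2)) → (~~p1 ∧ (p1 ∨ (p2 ∨ p2)))) = 3/5 ∨ 1 = 1
(~((p2 → (p2 → p1)) ↔ p1) ∧ (((~p1 ∧ p2) ↔ ~(p2 ∨ p1)) ↔ (~(p1 → p2) ↔ p1))) ↔ ((~(~p1 ∧ (p1 → p2)) ∧ (~p1 → p1)) ∨ ((p2 → ~(p2 → p2)) → (~~p1 ∧ (p1 ∨ (p2 ∨ p2))))) = 2/5 ↔ 1 = 2/5
~p1 = ~3/5 = 2/5
p2 → ~p1 = 4/5 → 2/5 = 3/5
p1 ↔ p1 = 3/5 ↔ 3/5 = 1
~p2 = ~4/5 = 1/5
~p2 ∨ p2 = 1/5 ∨ 4/5 = 4/5
(p1 ↔ p1) → (~p2 ∨ p2) = 1 → 4/5 = 4/5
(p2 → ~p1) → ((p1 ↔ p1) → (~p2 ∨ p2)) = 3/5 → 4/5 = 1
p1 ∧ p1 = 3/5 ∧ 3/5 = 3/5
~p1 = ~3/5 = 2/5
(p1 ∧ p1) → ~p1 = 3/5 → 2/5 = 4/5
~p1 = ~3/5 = 2/5
~~p1 = ~2/5 = 3/5
((p1 ∧ p1) → ~p1) → ~~p1 = 4/5 → 3/5 = 4/5
((p2 → ~p1) → ((p1 ↔ p1) → (~p2 ∨ p2))) ↔ (((p1 ∧ p1) → ~p1) → ~~p1) = 1 ↔ 4/5 = 4/5
~(((p2 → ~p1) → ((p1 ↔ p1) → (~p2 ∨ p2))) ↔ (((p1 ∧ p1) → ~p1) → ~~p1)) = ~4/5 = 1/5
((~((p2 → (p2 → p1)) ↔ p1) ∧ (((~p1 ∧ p2) ↔ ~(p2 ∨ p1)) ↔ (~(p1 → p2) ↔ p1))) ↔ ((~(~p1 ∧ (p1 → p2)) ∧ (~p1 → p1)) ∨ ((p2 → ~(p2 → p2)) → (~~p1 ∧ (p1 ∨ (p2 ∨ p2)))))) ∨ ~(((p2 → ~p1) → ((p1 ↔ p1) → (~p2 ∨ p2))) ↔ (((p1 ∧ p1) → ~p1) → ~~p1)) = 2/5 ∨ 1/5 = 2/5

2/5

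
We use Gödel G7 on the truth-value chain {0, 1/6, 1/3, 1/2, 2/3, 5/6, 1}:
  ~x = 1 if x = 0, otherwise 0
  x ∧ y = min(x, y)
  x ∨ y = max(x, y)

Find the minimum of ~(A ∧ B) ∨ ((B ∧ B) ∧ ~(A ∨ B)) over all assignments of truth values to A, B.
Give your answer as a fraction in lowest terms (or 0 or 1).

0

Take A = 1/6, B = 1/6:
A ∧ B = 1/6 ∧ 1/6 = 1/6
~(A ∧ B) = ~1/6 = 0
B ∧ B = 1/6 ∧ 1/6 = 1/6
A ∨ B = 1/6 ∨ 1/6 = 1/6
~(A ∨ B) = ~1/6 = 0
(B ∧ B) ∧ ~(A ∨ B) = 1/6 ∧ 0 = 0
~(A ∧ B) ∨ ((B ∧ B) ∧ ~(A ∨ B)) = 0 ∨ 0 = 0
No assignment yields a value below 0, so this is the minimum.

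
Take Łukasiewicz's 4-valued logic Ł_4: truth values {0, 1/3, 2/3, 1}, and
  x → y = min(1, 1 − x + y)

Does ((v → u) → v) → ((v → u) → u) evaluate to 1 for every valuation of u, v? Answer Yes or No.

Counterexample: take u = 0, v = 1/3.
v → u = 1/3 → 0 = 2/3
(v → u) → v = 2/3 → 1/3 = 2/3
v → u = 1/3 → 0 = 2/3
(v → u) → u = 2/3 → 0 = 1/3
((v → u) → v) → ((v → u) → u) = 2/3 → 1/3 = 2/3
This gives 2/3 ≠ 1.

No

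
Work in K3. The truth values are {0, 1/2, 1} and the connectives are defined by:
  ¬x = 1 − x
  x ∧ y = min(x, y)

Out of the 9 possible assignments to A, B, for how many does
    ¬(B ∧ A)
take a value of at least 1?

A = 0, B = 0 ↦ 1  ≥
A = 0, B = 1/2 ↦ 1  ≥
A = 0, B = 1 ↦ 1  ≥
A = 1/2, B = 0 ↦ 1  ≥
A = 1/2, B = 1/2 ↦ 1/2  <
A = 1/2, B = 1 ↦ 1/2  <
A = 1, B = 0 ↦ 1  ≥
A = 1, B = 1/2 ↦ 1/2  <
A = 1, B = 1 ↦ 0  <
So 5 of the 9 assignments meet the threshold.

5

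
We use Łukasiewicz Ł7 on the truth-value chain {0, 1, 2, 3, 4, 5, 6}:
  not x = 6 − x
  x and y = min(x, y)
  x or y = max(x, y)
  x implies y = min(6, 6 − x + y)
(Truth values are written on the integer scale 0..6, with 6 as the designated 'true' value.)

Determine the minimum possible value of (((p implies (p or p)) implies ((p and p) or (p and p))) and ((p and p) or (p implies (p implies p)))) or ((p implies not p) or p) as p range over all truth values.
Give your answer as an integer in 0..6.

4

Take p = 4:
p or p = 4 or 4 = 4
p implies (p or p) = 4 implies 4 = 6
p and p = 4 and 4 = 4
p and p = 4 and 4 = 4
(p and p) or (p and p) = 4 or 4 = 4
(p implies (p or p)) implies ((p and p) or (p and p)) = 6 implies 4 = 4
p and p = 4 and 4 = 4
p implies p = 4 implies 4 = 6
p implies (p implies p) = 4 implies 6 = 6
(p and p) or (p implies (p implies p)) = 4 or 6 = 6
((p implies (p or p)) implies ((p and p) or (p and p))) and ((p and p) or (p implies (p implies p))) = 4 and 6 = 4
not p = not 4 = 2
p implies not p = 4 implies 2 = 4
(p implies not p) or p = 4 or 4 = 4
(((p implies (p or p)) implies ((p and p) or (p and p))) and ((p and p) or (p implies (p implies p)))) or ((p implies not p) or p) = 4 or 4 = 4
No assignment yields a value below 4, so this is the minimum.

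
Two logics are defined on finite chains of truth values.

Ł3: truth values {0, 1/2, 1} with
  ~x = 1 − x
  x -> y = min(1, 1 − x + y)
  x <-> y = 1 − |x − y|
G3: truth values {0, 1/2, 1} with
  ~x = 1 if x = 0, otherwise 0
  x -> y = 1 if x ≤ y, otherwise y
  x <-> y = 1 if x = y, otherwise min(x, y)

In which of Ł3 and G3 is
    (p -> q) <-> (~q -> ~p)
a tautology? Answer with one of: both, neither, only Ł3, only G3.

In Ł3: every assignment gives 1 — tautology.
In G3: at p = 1, q = 1/2 the value is 1/2 — not a tautology.

only Ł3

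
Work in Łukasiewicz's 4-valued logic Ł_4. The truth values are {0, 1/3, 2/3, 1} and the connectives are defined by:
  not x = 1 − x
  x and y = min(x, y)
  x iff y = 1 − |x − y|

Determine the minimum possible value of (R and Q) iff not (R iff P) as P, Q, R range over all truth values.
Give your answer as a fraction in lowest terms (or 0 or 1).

Take P = 0, Q = 0, R = 1:
R and Q = 1 and 0 = 0
R iff P = 1 iff 0 = 0
not (R iff P) = not 0 = 1
(R and Q) iff not (R iff P) = 0 iff 1 = 0
No assignment yields a value below 0, so this is the minimum.

0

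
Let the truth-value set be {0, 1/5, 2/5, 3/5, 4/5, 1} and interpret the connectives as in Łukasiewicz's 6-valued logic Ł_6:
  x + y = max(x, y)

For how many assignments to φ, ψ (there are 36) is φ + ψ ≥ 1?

value 1: 11 assignments (counts)
value 4/5: 9 assignments
value 3/5: 7 assignments
value 2/5: 5 assignments
value 1/5: 3 assignments
value 0: 1 assignment
So 11 of the 36 assignments meet the threshold.

11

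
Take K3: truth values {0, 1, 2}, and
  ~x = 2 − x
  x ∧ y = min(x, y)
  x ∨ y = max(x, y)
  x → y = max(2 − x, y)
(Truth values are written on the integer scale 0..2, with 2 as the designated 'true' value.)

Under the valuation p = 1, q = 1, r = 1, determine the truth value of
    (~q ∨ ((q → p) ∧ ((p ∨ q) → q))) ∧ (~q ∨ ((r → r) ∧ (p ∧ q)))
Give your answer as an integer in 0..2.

1

~q = ~1 = 1
q → p = 1 → 1 = 1
p ∨ q = 1 ∨ 1 = 1
(p ∨ q) → q = 1 → 1 = 1
(q → p) ∧ ((p ∨ q) → q) = 1 ∧ 1 = 1
~q ∨ ((q → p) ∧ ((p ∨ q) → q)) = 1 ∨ 1 = 1
~q = ~1 = 1
r → r = 1 → 1 = 1
p ∧ q = 1 ∧ 1 = 1
(r → r) ∧ (p ∧ q) = 1 ∧ 1 = 1
~q ∨ ((r → r) ∧ (p ∧ q)) = 1 ∨ 1 = 1
(~q ∨ ((q → p) ∧ ((p ∨ q) → q))) ∧ (~q ∨ ((r → r) ∧ (p ∧ q))) = 1 ∧ 1 = 1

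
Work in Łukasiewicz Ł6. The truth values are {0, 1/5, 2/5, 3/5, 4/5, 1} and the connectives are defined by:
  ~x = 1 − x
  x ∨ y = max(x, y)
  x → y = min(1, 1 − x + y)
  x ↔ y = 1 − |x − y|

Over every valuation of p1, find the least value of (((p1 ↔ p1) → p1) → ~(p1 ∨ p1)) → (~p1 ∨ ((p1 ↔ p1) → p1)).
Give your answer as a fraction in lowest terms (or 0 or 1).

Take p1 = 2/5:
p1 ↔ p1 = 2/5 ↔ 2/5 = 1
(p1 ↔ p1) → p1 = 1 → 2/5 = 2/5
p1 ∨ p1 = 2/5 ∨ 2/5 = 2/5
~(p1 ∨ p1) = ~2/5 = 3/5
((p1 ↔ p1) → p1) → ~(p1 ∨ p1) = 2/5 → 3/5 = 1
~p1 = ~2/5 = 3/5
p1 ↔ p1 = 2/5 ↔ 2/5 = 1
(p1 ↔ p1) → p1 = 1 → 2/5 = 2/5
~p1 ∨ ((p1 ↔ p1) → p1) = 3/5 ∨ 2/5 = 3/5
(((p1 ↔ p1) → p1) → ~(p1 ∨ p1)) → (~p1 ∨ ((p1 ↔ p1) → p1)) = 1 → 3/5 = 3/5
No assignment yields a value below 3/5, so this is the minimum.

3/5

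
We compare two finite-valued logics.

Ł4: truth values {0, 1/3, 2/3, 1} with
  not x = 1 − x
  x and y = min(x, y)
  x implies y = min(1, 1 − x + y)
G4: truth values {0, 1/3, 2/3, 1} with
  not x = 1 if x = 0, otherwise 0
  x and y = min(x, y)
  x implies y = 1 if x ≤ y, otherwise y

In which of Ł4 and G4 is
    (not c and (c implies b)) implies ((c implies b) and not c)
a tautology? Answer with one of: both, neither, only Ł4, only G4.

In Ł4: every assignment gives 1 — tautology.
In G4: every assignment gives 1 — tautology.

both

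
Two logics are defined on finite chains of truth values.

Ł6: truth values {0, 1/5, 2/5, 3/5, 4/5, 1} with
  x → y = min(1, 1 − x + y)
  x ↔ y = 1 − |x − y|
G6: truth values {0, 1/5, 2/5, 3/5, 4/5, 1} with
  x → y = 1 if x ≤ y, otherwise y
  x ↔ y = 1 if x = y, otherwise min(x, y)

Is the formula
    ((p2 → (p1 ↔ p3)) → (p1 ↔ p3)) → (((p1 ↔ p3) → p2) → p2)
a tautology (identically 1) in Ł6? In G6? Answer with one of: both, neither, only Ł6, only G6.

only Ł6

In Ł6: every assignment gives 1 — tautology.
In G6: at p1 = 0, p2 = 1/5, p3 = 1/5 the value is 1/5 — not a tautology.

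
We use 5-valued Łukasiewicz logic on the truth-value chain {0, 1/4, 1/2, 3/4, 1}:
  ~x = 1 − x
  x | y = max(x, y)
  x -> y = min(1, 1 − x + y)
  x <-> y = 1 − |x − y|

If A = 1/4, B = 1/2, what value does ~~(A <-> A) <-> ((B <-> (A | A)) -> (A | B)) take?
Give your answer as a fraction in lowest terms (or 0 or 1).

3/4

A <-> A = 1/4 <-> 1/4 = 1
~(A <-> A) = ~1 = 0
~~(A <-> A) = ~0 = 1
A | A = 1/4 | 1/4 = 1/4
B <-> (A | A) = 1/2 <-> 1/4 = 3/4
A | B = 1/4 | 1/2 = 1/2
(B <-> (A | A)) -> (A | B) = 3/4 -> 1/2 = 3/4
~~(A <-> A) <-> ((B <-> (A | A)) -> (A | B)) = 1 <-> 3/4 = 3/4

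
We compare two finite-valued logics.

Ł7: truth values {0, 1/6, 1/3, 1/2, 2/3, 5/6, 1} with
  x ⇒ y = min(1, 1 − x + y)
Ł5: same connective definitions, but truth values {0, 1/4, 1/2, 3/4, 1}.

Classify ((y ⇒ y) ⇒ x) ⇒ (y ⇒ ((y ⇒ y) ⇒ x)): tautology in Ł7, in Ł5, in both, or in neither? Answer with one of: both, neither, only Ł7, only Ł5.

In Ł7: every assignment gives 1 — tautology.
In Ł5: every assignment gives 1 — tautology.

both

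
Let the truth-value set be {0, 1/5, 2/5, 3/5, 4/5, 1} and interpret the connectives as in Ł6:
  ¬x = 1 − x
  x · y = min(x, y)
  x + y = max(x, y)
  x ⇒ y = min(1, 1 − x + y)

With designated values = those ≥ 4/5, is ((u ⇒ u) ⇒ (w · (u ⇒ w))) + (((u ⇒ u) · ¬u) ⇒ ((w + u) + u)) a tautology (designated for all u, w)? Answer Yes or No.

No

Counterexample: take u = 0, w = 0.
u ⇒ u = 0 ⇒ 0 = 1
u ⇒ w = 0 ⇒ 0 = 1
w · (u ⇒ w) = 0 · 1 = 0
(u ⇒ u) ⇒ (w · (u ⇒ w)) = 1 ⇒ 0 = 0
u ⇒ u = 0 ⇒ 0 = 1
¬u = ¬0 = 1
(u ⇒ u) · ¬u = 1 · 1 = 1
w + u = 0 + 0 = 0
(w + u) + u = 0 + 0 = 0
((u ⇒ u) · ¬u) ⇒ ((w + u) + u) = 1 ⇒ 0 = 0
((u ⇒ u) ⇒ (w · (u ⇒ w))) + (((u ⇒ u) · ¬u) ⇒ ((w + u) + u)) = 0 + 0 = 0
This gives 0, which is below 4/5.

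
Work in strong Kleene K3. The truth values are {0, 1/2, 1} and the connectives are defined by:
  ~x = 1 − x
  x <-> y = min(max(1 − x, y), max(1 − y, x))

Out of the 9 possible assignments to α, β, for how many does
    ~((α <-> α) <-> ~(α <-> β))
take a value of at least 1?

2

α = 0, β = 0 ↦ 1  ≥
α = 0, β = 1/2 ↦ 1/2  <
α = 0, β = 1 ↦ 0  <
α = 1/2, β = 0 ↦ 1/2  <
α = 1/2, β = 1/2 ↦ 1/2  <
α = 1/2, β = 1 ↦ 1/2  <
α = 1, β = 0 ↦ 0  <
α = 1, β = 1/2 ↦ 1/2  <
α = 1, β = 1 ↦ 1  ≥
So 2 of the 9 assignments meet the threshold.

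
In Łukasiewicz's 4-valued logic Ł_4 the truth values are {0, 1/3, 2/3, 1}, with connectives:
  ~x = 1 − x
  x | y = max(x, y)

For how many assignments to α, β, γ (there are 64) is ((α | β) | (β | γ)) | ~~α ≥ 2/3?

56

value 1: 37 assignments (counts)
value 2/3: 19 assignments (counts)
value 1/3: 7 assignments
value 0: 1 assignment
So 56 of the 64 assignments meet the threshold.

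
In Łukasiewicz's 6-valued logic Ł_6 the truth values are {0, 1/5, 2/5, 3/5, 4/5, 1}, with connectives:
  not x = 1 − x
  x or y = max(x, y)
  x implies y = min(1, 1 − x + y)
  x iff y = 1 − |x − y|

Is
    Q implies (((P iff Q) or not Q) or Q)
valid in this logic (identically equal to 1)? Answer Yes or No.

Yes

At P = 2/5, Q = 0, for instance:
P iff Q = 2/5 iff 0 = 3/5
not Q = not 0 = 1
(P iff Q) or not Q = 3/5 or 1 = 1
((P iff Q) or not Q) or Q = 1 or 0 = 1
Q implies (((P iff Q) or not Q) or Q) = 0 implies 1 = 1
and checking the remaining 35 assignments likewise gives ≥ 1 in every case.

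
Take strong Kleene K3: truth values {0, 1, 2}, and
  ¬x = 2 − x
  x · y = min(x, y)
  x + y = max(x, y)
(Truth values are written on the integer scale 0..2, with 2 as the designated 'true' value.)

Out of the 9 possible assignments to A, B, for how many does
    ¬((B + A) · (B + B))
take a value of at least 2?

3

A = 0, B = 0 ↦ 2  ≥
A = 0, B = 1 ↦ 1  <
A = 0, B = 2 ↦ 0  <
A = 1, B = 0 ↦ 2  ≥
A = 1, B = 1 ↦ 1  <
A = 1, B = 2 ↦ 0  <
A = 2, B = 0 ↦ 2  ≥
A = 2, B = 1 ↦ 1  <
A = 2, B = 2 ↦ 0  <
So 3 of the 9 assignments meet the threshold.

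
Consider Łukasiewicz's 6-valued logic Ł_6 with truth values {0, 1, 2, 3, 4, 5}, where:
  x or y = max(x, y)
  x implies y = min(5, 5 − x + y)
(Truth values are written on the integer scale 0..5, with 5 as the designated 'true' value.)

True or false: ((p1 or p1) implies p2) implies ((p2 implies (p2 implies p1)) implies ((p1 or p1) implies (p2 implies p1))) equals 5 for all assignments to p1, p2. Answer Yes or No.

At p1 = 2, p2 = 1, for instance:
p1 or p1 = 2 or 2 = 2
(p1 or p1) implies p2 = 2 implies 1 = 4
p2 implies p1 = 1 implies 2 = 5
p2 implies (p2 implies p1) = 1 implies 5 = 5
(p1 or p1) implies (p2 implies p1) = 2 implies 5 = 5
(p2 implies (p2 implies p1)) implies ((p1 or p1) implies (p2 implies p1)) = 5 implies 5 = 5
((p1 or p1) implies p2) implies ((p2 implies (p2 implies p1)) implies ((p1 or p1) implies (p2 implies p1))) = 4 implies 5 = 5
and checking the remaining 35 assignments likewise gives ≥ 5 in every case.

Yes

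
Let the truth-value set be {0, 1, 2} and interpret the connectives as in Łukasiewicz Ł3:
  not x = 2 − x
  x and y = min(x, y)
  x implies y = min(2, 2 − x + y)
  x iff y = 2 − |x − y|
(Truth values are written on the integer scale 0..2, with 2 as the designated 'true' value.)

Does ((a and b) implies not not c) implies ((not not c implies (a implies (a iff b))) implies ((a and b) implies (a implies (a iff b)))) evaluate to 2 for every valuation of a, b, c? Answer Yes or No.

At a = 1, b = 1, c = 0, for instance:
a and b = 1 and 1 = 1
not c = not 0 = 2
not not c = not 2 = 0
(a and b) implies not not c = 1 implies 0 = 1
a iff b = 1 iff 1 = 2
a implies (a iff b) = 1 implies 2 = 2
not not c implies (a implies (a iff b)) = 0 implies 2 = 2
(a and b) implies (a implies (a iff b)) = 1 implies 2 = 2
(not not c implies (a implies (a iff b))) implies ((a and b) implies (a implies (a iff b))) = 2 implies 2 = 2
((a and b) implies not not c) implies ((not not c implies (a implies (a iff b))) implies ((a and b) implies (a implies (a iff b)))) = 1 implies 2 = 2
and checking the remaining 26 assignments likewise gives ≥ 2 in every case.

Yes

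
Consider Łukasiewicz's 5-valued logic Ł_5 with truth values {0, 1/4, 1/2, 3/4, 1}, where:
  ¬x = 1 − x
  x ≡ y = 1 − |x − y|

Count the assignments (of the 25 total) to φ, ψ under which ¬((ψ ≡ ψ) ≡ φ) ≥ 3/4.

10

value 1: 5 assignments (counts)
value 3/4: 5 assignments (counts)
value 1/2: 5 assignments
value 1/4: 5 assignments
value 0: 5 assignments
So 10 of the 25 assignments meet the threshold.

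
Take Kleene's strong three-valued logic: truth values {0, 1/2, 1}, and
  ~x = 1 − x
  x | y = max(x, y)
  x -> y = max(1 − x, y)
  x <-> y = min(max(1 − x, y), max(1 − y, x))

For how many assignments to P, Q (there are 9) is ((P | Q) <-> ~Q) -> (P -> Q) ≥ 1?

P = 0, Q = 0 ↦ 1  ≥
P = 0, Q = 1/2 ↦ 1  ≥
P = 0, Q = 1 ↦ 1  ≥
P = 1/2, Q = 0 ↦ 1/2  <
P = 1/2, Q = 1/2 ↦ 1/2  <
P = 1/2, Q = 1 ↦ 1  ≥
P = 1, Q = 0 ↦ 0  <
P = 1, Q = 1/2 ↦ 1/2  <
P = 1, Q = 1 ↦ 1  ≥
So 5 of the 9 assignments meet the threshold.

5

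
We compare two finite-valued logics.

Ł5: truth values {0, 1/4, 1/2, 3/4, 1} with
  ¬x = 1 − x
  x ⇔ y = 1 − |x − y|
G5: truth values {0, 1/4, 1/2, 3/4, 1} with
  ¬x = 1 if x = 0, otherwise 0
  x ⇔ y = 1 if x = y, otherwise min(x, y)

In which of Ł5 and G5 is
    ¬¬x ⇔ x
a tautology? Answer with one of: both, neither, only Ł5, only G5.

In Ł5: every assignment gives 1 — tautology.
In G5: at x = 1/4 the value is 1/4 — not a tautology.

only Ł5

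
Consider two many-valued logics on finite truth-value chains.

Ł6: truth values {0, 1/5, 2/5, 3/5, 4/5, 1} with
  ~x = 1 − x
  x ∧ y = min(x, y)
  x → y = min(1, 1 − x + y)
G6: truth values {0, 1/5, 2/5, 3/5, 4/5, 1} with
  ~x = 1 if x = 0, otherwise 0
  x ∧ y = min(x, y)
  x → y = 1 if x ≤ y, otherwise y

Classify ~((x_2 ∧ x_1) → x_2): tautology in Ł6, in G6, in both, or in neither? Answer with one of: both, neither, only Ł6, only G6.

neither

In Ł6: at x_1 = 0, x_2 = 0 the value is 0 — not a tautology.
In G6: at x_1 = 0, x_2 = 0 the value is 0 — not a tautology.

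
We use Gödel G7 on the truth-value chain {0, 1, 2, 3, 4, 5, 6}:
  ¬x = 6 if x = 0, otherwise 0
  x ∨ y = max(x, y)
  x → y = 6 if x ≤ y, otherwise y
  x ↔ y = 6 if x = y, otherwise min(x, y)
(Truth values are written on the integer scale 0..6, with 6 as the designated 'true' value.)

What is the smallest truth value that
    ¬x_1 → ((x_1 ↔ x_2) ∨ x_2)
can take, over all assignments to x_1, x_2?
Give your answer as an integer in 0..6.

Take x_1 = 0, x_2 = 1:
¬x_1 = ¬0 = 6
x_1 ↔ x_2 = 0 ↔ 1 = 0
(x_1 ↔ x_2) ∨ x_2 = 0 ∨ 1 = 1
¬x_1 → ((x_1 ↔ x_2) ∨ x_2) = 6 → 1 = 1
No assignment yields a value below 1, so this is the minimum.

1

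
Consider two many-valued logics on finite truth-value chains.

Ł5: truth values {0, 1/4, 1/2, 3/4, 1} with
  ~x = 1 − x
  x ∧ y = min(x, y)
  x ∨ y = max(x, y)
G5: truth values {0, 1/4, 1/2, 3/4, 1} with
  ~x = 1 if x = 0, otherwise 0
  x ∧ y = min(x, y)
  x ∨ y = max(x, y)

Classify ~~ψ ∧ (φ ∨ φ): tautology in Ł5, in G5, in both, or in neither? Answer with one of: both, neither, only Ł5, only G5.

In Ł5: at φ = 0, ψ = 0 the value is 0 — not a tautology.
In G5: at φ = 0, ψ = 0 the value is 0 — not a tautology.

neither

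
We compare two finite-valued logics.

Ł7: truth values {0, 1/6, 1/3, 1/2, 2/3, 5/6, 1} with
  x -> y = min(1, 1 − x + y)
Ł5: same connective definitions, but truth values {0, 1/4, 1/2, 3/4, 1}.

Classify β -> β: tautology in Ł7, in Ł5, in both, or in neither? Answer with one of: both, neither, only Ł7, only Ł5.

In Ł7: every assignment gives 1 — tautology.
In Ł5: every assignment gives 1 — tautology.

both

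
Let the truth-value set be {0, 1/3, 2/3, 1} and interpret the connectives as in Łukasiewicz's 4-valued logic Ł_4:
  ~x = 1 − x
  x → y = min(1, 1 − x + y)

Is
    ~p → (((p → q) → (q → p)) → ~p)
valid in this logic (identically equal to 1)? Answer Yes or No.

Yes

p = 0, q = 0 ↦ 1
p = 0, q = 1/3 ↦ 1
p = 0, q = 2/3 ↦ 1
p = 0, q = 1 ↦ 1
p = 1/3, q = 0 ↦ 1
p = 1/3, q = 1/3 ↦ 1
p = 1/3, q = 2/3 ↦ 1
p = 1/3, q = 1 ↦ 1
p = 2/3, q = 0 ↦ 1
p = 2/3, q = 1/3 ↦ 1
p = 2/3, q = 2/3 ↦ 1
p = 2/3, q = 1 ↦ 1
p = 1, q = 0 ↦ 1
p = 1, q = 1/3 ↦ 1
p = 1, q = 2/3 ↦ 1
p = 1, q = 1 ↦ 1
Every assignment gives a value ≥ 1.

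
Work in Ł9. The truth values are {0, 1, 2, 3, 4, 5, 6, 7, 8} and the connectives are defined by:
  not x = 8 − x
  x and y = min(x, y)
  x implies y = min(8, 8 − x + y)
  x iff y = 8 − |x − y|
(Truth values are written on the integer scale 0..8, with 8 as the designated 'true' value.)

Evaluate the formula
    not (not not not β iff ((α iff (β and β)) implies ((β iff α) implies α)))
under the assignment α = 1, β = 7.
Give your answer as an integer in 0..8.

7

not β = not 7 = 1
not not β = not 1 = 7
not not not β = not 7 = 1
β and β = 7 and 7 = 7
α iff (β and β) = 1 iff 7 = 2
β iff α = 7 iff 1 = 2
(β iff α) implies α = 2 implies 1 = 7
(α iff (β and β)) implies ((β iff α) implies α) = 2 implies 7 = 8
not not not β iff ((α iff (β and β)) implies ((β iff α) implies α)) = 1 iff 8 = 1
not (not not not β iff ((α iff (β and β)) implies ((β iff α) implies α))) = not 1 = 7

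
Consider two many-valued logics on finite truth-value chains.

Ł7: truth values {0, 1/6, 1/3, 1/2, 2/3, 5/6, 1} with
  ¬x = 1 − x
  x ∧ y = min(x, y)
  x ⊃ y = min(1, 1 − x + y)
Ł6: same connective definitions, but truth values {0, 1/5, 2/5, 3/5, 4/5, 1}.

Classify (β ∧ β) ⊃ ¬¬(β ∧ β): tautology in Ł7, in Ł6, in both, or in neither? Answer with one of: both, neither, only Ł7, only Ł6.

In Ł7: every assignment gives 1 — tautology.
In Ł6: every assignment gives 1 — tautology.

both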